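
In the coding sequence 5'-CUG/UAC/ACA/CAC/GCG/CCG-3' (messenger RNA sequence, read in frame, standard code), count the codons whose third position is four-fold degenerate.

Codon 1 CUG (Leu): third position 4-fold.
Codon 2 UAC (Tyr): third position 2-fold.
Codon 3 ACA (Thr): third position 4-fold.
Codon 4 CAC (His): third position 2-fold.
Codon 5 GCG (Ala): third position 4-fold.
Codon 6 CCG (Pro): third position 4-fold.
Four-fold degenerate third positions: 4.

4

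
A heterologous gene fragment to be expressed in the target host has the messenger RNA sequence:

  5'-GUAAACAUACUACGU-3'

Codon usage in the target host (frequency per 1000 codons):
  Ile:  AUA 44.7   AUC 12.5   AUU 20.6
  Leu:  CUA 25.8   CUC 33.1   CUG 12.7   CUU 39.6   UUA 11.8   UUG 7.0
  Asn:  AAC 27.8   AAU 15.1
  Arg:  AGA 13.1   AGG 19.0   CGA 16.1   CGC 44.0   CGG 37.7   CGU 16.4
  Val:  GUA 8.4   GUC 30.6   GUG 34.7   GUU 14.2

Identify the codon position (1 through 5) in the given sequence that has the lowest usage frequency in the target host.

Codon 1 GUA (Val): 8.4 per 1000.
Codon 2 AAC (Asn): 27.8 per 1000.
Codon 3 AUA (Ile): 44.7 per 1000.
Codon 4 CUA (Leu): 25.8 per 1000.
Codon 5 CGU (Arg): 16.4 per 1000.
Lowest frequency is 8.4 at codon 1.

1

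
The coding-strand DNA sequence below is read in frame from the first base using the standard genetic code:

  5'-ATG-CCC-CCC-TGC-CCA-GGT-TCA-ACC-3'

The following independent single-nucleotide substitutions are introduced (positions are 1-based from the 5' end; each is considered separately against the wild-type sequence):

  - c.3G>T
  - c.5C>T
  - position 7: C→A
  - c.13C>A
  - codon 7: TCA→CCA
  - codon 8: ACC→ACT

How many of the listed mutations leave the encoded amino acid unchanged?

1

Codon 1: ATG (Met) → ATT (Ile) — missense.
Codon 2: CCC (Pro) → CTC (Leu) — missense.
Codon 3: CCC (Pro) → ACC (Thr) — missense.
Codon 5: CCA (Pro) → ACA (Thr) — missense.
Codon 7: TCA (Ser) → CCA (Pro) — missense.
Codon 8: ACC (Thr) → ACT (Thr) — synonymous.
Synonymous: 1 of 6.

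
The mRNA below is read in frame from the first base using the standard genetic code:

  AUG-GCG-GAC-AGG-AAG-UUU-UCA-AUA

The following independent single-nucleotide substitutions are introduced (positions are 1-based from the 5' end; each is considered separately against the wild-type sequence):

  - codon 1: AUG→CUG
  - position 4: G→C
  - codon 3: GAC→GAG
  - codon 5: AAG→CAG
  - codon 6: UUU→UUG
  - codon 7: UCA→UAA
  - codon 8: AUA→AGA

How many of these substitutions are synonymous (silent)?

0

Codon 1: AUG (Met) → CUG (Leu) — missense.
Codon 2: GCG (Ala) → CCG (Pro) — missense.
Codon 3: GAC (Asp) → GAG (Glu) — missense.
Codon 5: AAG (Lys) → CAG (Gln) — missense.
Codon 6: UUU (Phe) → UUG (Leu) — missense.
Codon 7: UCA (Ser) → UAA (Stop) — nonsense.
Codon 8: AUA (Ile) → AGA (Arg) — missense.
Synonymous: 0 of 7.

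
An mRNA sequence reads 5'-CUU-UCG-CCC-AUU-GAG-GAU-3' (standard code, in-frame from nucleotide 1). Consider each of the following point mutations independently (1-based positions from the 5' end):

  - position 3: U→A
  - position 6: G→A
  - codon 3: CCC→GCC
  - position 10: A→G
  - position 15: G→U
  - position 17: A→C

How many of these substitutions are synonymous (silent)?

Codon 1: CUU (Leu) → CUA (Leu) — synonymous.
Codon 2: UCG (Ser) → UCA (Ser) — synonymous.
Codon 3: CCC (Pro) → GCC (Ala) — missense.
Codon 4: AUU (Ile) → GUU (Val) — missense.
Codon 5: GAG (Glu) → GAU (Asp) — missense.
Codon 6: GAU (Asp) → GCU (Ala) — missense.
Synonymous: 2 of 6.

2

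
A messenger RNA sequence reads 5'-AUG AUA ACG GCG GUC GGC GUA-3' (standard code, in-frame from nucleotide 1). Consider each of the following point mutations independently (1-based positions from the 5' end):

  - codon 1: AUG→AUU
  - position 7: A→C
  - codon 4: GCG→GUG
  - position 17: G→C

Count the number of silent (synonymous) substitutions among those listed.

0

Codon 1: AUG (Met) → AUU (Ile) — missense.
Codon 3: ACG (Thr) → CCG (Pro) — missense.
Codon 4: GCG (Ala) → GUG (Val) — missense.
Codon 6: GGC (Gly) → GCC (Ala) — missense.
Synonymous: 0 of 4.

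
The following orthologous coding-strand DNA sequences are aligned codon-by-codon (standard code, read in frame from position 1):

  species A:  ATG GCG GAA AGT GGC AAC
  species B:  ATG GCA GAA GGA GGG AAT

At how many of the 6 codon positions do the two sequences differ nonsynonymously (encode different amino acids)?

Codon 1: ATG Met / ATG Met — identical.
Codon 2: GCG Ala / GCA Ala — synonymous.
Codon 3: GAA Glu / GAA Glu — identical.
Codon 4: AGT Ser / GGA Gly — nonsynonymous.
Codon 5: GGC Gly / GGG Gly — synonymous.
Codon 6: AAC Asn / AAT Asn — synonymous.
Nonsynonymous differences: 1.

1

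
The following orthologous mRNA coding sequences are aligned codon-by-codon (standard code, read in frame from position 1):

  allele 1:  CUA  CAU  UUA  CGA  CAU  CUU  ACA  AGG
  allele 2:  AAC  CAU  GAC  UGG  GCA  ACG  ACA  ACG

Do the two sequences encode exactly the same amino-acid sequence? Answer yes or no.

Codon 1: CUA Leu / AAC Asn — nonsynonymous.
Codon 2: CAU His / CAU His — identical.
Codon 3: UUA Leu / GAC Asp — nonsynonymous.
Codon 4: CGA Arg / UGG Trp — nonsynonymous.
Codon 5: CAU His / GCA Ala — nonsynonymous.
Codon 6: CUU Leu / ACG Thr — nonsynonymous.
Codon 7: ACA Thr / ACA Thr — identical.
Codon 8: AGG Arg / ACG Thr — nonsynonymous.
Nonsynonymous differences: 6 → different protein.

no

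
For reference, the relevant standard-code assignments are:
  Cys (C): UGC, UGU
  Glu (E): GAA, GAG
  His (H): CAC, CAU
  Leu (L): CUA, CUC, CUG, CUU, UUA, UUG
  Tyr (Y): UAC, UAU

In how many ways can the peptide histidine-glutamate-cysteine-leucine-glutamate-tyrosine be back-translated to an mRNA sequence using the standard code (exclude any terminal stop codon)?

His: 2 codons.
Glu: 2 codons.
Cys: 2 codons.
Leu: 6 codons.
Glu: 2 codons.
Tyr: 2 codons.
2 × 2 × 2 × 6 × 2 × 2 = 192.

192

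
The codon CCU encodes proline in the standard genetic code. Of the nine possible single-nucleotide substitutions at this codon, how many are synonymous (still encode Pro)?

Position 1: none → 0 synonymous.
Position 2: none → 0 synonymous.
Position 3: CCC, CCA, CCG → 3 synonymous.
Total: 0 + 0 + 3 = 3.

3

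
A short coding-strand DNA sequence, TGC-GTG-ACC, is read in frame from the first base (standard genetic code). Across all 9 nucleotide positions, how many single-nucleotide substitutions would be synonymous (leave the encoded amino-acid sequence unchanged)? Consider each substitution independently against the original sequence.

7

Codon 1 (TGC, Cys): 1 synonymous substitution.
Codon 2 (GTG, Val): 3 synonymous substitutions.
Codon 3 (ACC, Thr): 3 synonymous substitutions.
Total: 1 + 3 + 3 = 7.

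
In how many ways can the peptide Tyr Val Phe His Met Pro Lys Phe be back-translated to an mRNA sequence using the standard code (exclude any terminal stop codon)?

512

Tyr: 2 codons.
Val: 4 codons.
Phe: 2 codons.
His: 2 codons.
Met: 1 codon.
Pro: 4 codons.
Lys: 2 codons.
Phe: 2 codons.
2 × 4 × 2 × 2 × 1 × 4 × 2 × 2 = 512.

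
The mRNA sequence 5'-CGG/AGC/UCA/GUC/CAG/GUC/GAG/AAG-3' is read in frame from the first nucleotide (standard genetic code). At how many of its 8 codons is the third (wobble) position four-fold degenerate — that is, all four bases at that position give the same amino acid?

Codon 1 CGG (Arg): third position 4-fold.
Codon 2 AGC (Ser): third position 2-fold.
Codon 3 UCA (Ser): third position 4-fold.
Codon 4 GUC (Val): third position 4-fold.
Codon 5 CAG (Gln): third position 2-fold.
Codon 6 GUC (Val): third position 4-fold.
Codon 7 GAG (Glu): third position 2-fold.
Codon 8 AAG (Lys): third position 2-fold.
Four-fold degenerate third positions: 4.

4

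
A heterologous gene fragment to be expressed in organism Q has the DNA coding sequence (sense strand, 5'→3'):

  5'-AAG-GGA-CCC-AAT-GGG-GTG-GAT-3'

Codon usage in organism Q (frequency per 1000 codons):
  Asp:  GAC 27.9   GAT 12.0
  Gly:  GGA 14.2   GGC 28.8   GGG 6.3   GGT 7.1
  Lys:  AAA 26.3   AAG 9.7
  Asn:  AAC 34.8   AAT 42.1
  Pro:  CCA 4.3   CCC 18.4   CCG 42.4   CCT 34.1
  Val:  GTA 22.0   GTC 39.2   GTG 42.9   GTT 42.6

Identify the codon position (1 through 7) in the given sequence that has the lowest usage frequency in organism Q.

5

Codon 1 AAG (Lys): 9.7 per 1000.
Codon 2 GGA (Gly): 14.2 per 1000.
Codon 3 CCC (Pro): 18.4 per 1000.
Codon 4 AAT (Asn): 42.1 per 1000.
Codon 5 GGG (Gly): 6.3 per 1000.
Codon 6 GTG (Val): 42.9 per 1000.
Codon 7 GAT (Asp): 12.0 per 1000.
Lowest frequency is 6.3 at codon 5.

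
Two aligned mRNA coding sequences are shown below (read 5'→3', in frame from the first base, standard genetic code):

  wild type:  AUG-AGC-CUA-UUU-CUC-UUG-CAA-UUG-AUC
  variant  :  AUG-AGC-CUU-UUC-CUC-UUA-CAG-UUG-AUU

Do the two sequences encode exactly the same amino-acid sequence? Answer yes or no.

Codon 1: AUG Met / AUG Met — identical.
Codon 2: AGC Ser / AGC Ser — identical.
Codon 3: CUA Leu / CUU Leu — synonymous.
Codon 4: UUU Phe / UUC Phe — synonymous.
Codon 5: CUC Leu / CUC Leu — identical.
Codon 6: UUG Leu / UUA Leu — synonymous.
Codon 7: CAA Gln / CAG Gln — synonymous.
Codon 8: UUG Leu / UUG Leu — identical.
Codon 9: AUC Ile / AUU Ile — synonymous.
Nonsynonymous differences: 0 → same protein.

yes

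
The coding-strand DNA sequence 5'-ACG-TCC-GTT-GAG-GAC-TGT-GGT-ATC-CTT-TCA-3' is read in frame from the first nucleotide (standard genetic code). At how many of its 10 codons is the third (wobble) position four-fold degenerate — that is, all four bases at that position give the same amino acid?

6

Codon 1 ACG (Thr): third position 4-fold.
Codon 2 TCC (Ser): third position 4-fold.
Codon 3 GTT (Val): third position 4-fold.
Codon 4 GAG (Glu): third position 2-fold.
Codon 5 GAC (Asp): third position 2-fold.
Codon 6 TGT (Cys): third position 2-fold.
Codon 7 GGT (Gly): third position 4-fold.
Codon 8 ATC (Ile): third position 3-fold.
Codon 9 CTT (Leu): third position 4-fold.
Codon 10 TCA (Ser): third position 4-fold.
Four-fold degenerate third positions: 6.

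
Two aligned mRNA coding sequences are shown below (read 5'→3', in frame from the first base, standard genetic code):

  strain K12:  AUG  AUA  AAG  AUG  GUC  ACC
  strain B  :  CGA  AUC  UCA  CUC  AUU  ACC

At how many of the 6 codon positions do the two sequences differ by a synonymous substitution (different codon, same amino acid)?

Codon 1: AUG Met / CGA Arg — nonsynonymous.
Codon 2: AUA Ile / AUC Ile — synonymous.
Codon 3: AAG Lys / UCA Ser — nonsynonymous.
Codon 4: AUG Met / CUC Leu — nonsynonymous.
Codon 5: GUC Val / AUU Ile — nonsynonymous.
Codon 6: ACC Thr / ACC Thr — identical.
Synonymous differences: 1.

1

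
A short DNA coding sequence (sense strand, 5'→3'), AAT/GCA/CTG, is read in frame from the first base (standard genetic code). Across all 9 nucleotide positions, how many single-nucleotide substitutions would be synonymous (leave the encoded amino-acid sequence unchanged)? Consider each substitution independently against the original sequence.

Codon 1 (AAT, Asn): 1 synonymous substitution.
Codon 2 (GCA, Ala): 3 synonymous substitutions.
Codon 3 (CTG, Leu): 4 synonymous substitutions.
Total: 1 + 3 + 4 = 8.

8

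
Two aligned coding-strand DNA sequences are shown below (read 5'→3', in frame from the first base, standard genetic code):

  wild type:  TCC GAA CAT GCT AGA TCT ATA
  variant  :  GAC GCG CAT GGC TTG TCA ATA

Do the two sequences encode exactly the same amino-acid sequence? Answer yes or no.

no

Codon 1: TCC Ser / GAC Asp — nonsynonymous.
Codon 2: GAA Glu / GCG Ala — nonsynonymous.
Codon 3: CAT His / CAT His — identical.
Codon 4: GCT Ala / GGC Gly — nonsynonymous.
Codon 5: AGA Arg / TTG Leu — nonsynonymous.
Codon 6: TCT Ser / TCA Ser — synonymous.
Codon 7: ATA Ile / ATA Ile — identical.
Nonsynonymous differences: 4 → different protein.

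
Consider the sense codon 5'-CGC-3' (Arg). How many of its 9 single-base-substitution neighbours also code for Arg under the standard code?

3

Position 1: none → 0 synonymous.
Position 2: none → 0 synonymous.
Position 3: CGU, CGA, CGG → 3 synonymous.
Total: 0 + 0 + 3 = 3.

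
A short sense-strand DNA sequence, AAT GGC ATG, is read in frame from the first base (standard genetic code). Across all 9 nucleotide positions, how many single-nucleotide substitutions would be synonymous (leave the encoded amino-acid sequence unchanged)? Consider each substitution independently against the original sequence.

Codon 1 (AAT, Asn): 1 synonymous substitution.
Codon 2 (GGC, Gly): 3 synonymous substitutions.
Codon 3 (ATG, Met): 0 synonymous substitutions.
Total: 1 + 3 + 0 = 4.

4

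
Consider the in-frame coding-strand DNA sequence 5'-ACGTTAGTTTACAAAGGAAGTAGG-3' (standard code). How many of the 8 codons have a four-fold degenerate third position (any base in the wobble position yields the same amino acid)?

3

Codon 1 ACG (Thr): third position 4-fold.
Codon 2 TTA (Leu): third position 2-fold.
Codon 3 GTT (Val): third position 4-fold.
Codon 4 TAC (Tyr): third position 2-fold.
Codon 5 AAA (Lys): third position 2-fold.
Codon 6 GGA (Gly): third position 4-fold.
Codon 7 AGT (Ser): third position 2-fold.
Codon 8 AGG (Arg): third position 2-fold.
Four-fold degenerate third positions: 3.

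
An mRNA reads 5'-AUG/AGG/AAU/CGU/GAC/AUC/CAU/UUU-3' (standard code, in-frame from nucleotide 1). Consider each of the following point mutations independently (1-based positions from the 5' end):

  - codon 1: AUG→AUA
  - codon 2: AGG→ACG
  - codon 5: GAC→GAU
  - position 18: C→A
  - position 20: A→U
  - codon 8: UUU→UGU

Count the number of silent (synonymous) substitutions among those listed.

2

Codon 1: AUG (Met) → AUA (Ile) — missense.
Codon 2: AGG (Arg) → ACG (Thr) — missense.
Codon 5: GAC (Asp) → GAU (Asp) — synonymous.
Codon 6: AUC (Ile) → AUA (Ile) — synonymous.
Codon 7: CAU (His) → CUU (Leu) — missense.
Codon 8: UUU (Phe) → UGU (Cys) — missense.
Synonymous: 2 of 6.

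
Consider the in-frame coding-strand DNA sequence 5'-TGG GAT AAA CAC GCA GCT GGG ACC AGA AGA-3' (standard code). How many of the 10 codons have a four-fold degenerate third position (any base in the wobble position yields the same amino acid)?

Codon 1 TGG (Trp): third position 1-fold.
Codon 2 GAT (Asp): third position 2-fold.
Codon 3 AAA (Lys): third position 2-fold.
Codon 4 CAC (His): third position 2-fold.
Codon 5 GCA (Ala): third position 4-fold.
Codon 6 GCT (Ala): third position 4-fold.
Codon 7 GGG (Gly): third position 4-fold.
Codon 8 ACC (Thr): third position 4-fold.
Codon 9 AGA (Arg): third position 2-fold.
Codon 10 AGA (Arg): third position 2-fold.
Four-fold degenerate third positions: 4.

4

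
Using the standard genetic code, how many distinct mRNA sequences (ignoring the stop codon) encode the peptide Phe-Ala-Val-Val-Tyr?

256

Phe: 2 codons.
Ala: 4 codons.
Val: 4 codons.
Val: 4 codons.
Tyr: 2 codons.
2 × 4 × 4 × 4 × 2 = 256.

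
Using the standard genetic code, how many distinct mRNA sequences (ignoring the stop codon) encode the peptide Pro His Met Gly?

32

Pro: 4 codons.
His: 2 codons.
Met: 1 codon.
Gly: 4 codons.
4 × 2 × 1 × 4 = 32.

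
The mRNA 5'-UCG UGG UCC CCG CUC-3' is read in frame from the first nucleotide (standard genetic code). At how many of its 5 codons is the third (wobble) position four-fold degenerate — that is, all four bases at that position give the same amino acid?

4

Codon 1 UCG (Ser): third position 4-fold.
Codon 2 UGG (Trp): third position 1-fold.
Codon 3 UCC (Ser): third position 4-fold.
Codon 4 CCG (Pro): third position 4-fold.
Codon 5 CUC (Leu): third position 4-fold.
Four-fold degenerate third positions: 4.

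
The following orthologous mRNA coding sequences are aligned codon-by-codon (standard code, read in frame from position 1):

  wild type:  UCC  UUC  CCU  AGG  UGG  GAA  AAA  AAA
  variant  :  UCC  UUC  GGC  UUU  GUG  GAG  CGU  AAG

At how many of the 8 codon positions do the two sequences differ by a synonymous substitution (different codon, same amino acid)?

Codon 1: UCC Ser / UCC Ser — identical.
Codon 2: UUC Phe / UUC Phe — identical.
Codon 3: CCU Pro / GGC Gly — nonsynonymous.
Codon 4: AGG Arg / UUU Phe — nonsynonymous.
Codon 5: UGG Trp / GUG Val — nonsynonymous.
Codon 6: GAA Glu / GAG Glu — synonymous.
Codon 7: AAA Lys / CGU Arg — nonsynonymous.
Codon 8: AAA Lys / AAG Lys — synonymous.
Synonymous differences: 2.

2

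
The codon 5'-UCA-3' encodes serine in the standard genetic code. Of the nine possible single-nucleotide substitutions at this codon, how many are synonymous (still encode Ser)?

Position 1: none → 0 synonymous.
Position 2: none → 0 synonymous.
Position 3: UCU, UCC, UCG → 3 synonymous.
Total: 0 + 0 + 3 = 3.

3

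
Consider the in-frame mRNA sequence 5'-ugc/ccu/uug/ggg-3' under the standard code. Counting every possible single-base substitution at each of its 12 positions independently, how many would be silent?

Codon 1 (UGC, Cys): 1 synonymous substitution.
Codon 2 (CCU, Pro): 3 synonymous substitutions.
Codon 3 (UUG, Leu): 2 synonymous substitutions.
Codon 4 (GGG, Gly): 3 synonymous substitutions.
Total: 1 + 3 + 2 + 3 = 9.

9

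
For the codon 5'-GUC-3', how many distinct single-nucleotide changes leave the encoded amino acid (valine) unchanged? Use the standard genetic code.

Position 1: none → 0 synonymous.
Position 2: none → 0 synonymous.
Position 3: GUU, GUA, GUG → 3 synonymous.
Total: 0 + 0 + 3 = 3.

3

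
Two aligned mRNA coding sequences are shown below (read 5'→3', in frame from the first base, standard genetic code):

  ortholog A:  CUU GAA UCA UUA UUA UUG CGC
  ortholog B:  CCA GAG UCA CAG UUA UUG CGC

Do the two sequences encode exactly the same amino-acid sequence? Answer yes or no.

no

Codon 1: CUU Leu / CCA Pro — nonsynonymous.
Codon 2: GAA Glu / GAG Glu — synonymous.
Codon 3: UCA Ser / UCA Ser — identical.
Codon 4: UUA Leu / CAG Gln — nonsynonymous.
Codon 5: UUA Leu / UUA Leu — identical.
Codon 6: UUG Leu / UUG Leu — identical.
Codon 7: CGC Arg / CGC Arg — identical.
Nonsynonymous differences: 2 → different protein.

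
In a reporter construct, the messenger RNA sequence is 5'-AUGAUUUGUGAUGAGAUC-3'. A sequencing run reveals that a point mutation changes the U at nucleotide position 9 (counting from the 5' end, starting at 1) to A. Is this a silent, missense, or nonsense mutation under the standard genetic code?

nonsense

Position 9 falls in codon 3: UGU → Cys.
After the substitution the codon is UGA → Stop.
The new codon is a stop codon, so this is a nonsense mutation.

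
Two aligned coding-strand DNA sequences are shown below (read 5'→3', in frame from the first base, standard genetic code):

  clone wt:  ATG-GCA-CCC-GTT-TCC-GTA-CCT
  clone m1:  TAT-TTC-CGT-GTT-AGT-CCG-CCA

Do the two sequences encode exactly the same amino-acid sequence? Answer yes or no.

Codon 1: ATG Met / TAT Tyr — nonsynonymous.
Codon 2: GCA Ala / TTC Phe — nonsynonymous.
Codon 3: CCC Pro / CGT Arg — nonsynonymous.
Codon 4: GTT Val / GTT Val — identical.
Codon 5: TCC Ser / AGT Ser — synonymous.
Codon 6: GTA Val / CCG Pro — nonsynonymous.
Codon 7: CCT Pro / CCA Pro — synonymous.
Nonsynonymous differences: 4 → different protein.

no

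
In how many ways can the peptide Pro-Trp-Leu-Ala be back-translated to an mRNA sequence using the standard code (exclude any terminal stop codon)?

Pro: 4 codons.
Trp: 1 codon.
Leu: 6 codons.
Ala: 4 codons.
4 × 1 × 6 × 4 = 96.

96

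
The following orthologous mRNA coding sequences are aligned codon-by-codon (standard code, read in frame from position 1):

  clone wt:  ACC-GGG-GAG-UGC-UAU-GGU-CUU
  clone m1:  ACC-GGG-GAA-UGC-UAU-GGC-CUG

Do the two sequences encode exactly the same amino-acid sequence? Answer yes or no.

Codon 1: ACC Thr / ACC Thr — identical.
Codon 2: GGG Gly / GGG Gly — identical.
Codon 3: GAG Glu / GAA Glu — synonymous.
Codon 4: UGC Cys / UGC Cys — identical.
Codon 5: UAU Tyr / UAU Tyr — identical.
Codon 6: GGU Gly / GGC Gly — synonymous.
Codon 7: CUU Leu / CUG Leu — synonymous.
Nonsynonymous differences: 0 → same protein.

yes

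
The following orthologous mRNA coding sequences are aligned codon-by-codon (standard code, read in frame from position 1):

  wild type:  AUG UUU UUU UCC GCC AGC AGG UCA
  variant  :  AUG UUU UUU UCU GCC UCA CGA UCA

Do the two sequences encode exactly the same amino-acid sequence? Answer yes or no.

Codon 1: AUG Met / AUG Met — identical.
Codon 2: UUU Phe / UUU Phe — identical.
Codon 3: UUU Phe / UUU Phe — identical.
Codon 4: UCC Ser / UCU Ser — synonymous.
Codon 5: GCC Ala / GCC Ala — identical.
Codon 6: AGC Ser / UCA Ser — synonymous.
Codon 7: AGG Arg / CGA Arg — synonymous.
Codon 8: UCA Ser / UCA Ser — identical.
Nonsynonymous differences: 0 → same protein.

yes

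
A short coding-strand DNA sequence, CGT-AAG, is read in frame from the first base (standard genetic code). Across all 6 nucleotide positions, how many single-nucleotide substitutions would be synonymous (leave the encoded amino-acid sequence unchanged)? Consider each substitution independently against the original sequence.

4

Codon 1 (CGT, Arg): 3 synonymous substitutions.
Codon 2 (AAG, Lys): 1 synonymous substitution.
Total: 3 + 1 = 4.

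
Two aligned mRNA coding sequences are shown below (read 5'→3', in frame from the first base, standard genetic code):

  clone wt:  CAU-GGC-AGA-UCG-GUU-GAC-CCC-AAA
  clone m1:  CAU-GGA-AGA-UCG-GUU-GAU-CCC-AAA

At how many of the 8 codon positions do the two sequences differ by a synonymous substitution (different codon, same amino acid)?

Codon 1: CAU His / CAU His — identical.
Codon 2: GGC Gly / GGA Gly — synonymous.
Codon 3: AGA Arg / AGA Arg — identical.
Codon 4: UCG Ser / UCG Ser — identical.
Codon 5: GUU Val / GUU Val — identical.
Codon 6: GAC Asp / GAU Asp — synonymous.
Codon 7: CCC Pro / CCC Pro — identical.
Codon 8: AAA Lys / AAA Lys — identical.
Synonymous differences: 2.

2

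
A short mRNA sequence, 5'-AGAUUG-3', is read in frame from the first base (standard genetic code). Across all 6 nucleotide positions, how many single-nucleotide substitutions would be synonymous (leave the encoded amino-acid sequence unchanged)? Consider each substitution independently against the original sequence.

4

Codon 1 (AGA, Arg): 2 synonymous substitutions.
Codon 2 (UUG, Leu): 2 synonymous substitutions.
Total: 2 + 2 = 4.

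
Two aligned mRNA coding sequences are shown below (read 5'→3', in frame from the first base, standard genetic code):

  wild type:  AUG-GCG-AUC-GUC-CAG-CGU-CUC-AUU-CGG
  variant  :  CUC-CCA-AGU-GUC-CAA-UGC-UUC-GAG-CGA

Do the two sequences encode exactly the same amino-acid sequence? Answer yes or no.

Codon 1: AUG Met / CUC Leu — nonsynonymous.
Codon 2: GCG Ala / CCA Pro — nonsynonymous.
Codon 3: AUC Ile / AGU Ser — nonsynonymous.
Codon 4: GUC Val / GUC Val — identical.
Codon 5: CAG Gln / CAA Gln — synonymous.
Codon 6: CGU Arg / UGC Cys — nonsynonymous.
Codon 7: CUC Leu / UUC Phe — nonsynonymous.
Codon 8: AUU Ile / GAG Glu — nonsynonymous.
Codon 9: CGG Arg / CGA Arg — synonymous.
Nonsynonymous differences: 6 → different protein.

no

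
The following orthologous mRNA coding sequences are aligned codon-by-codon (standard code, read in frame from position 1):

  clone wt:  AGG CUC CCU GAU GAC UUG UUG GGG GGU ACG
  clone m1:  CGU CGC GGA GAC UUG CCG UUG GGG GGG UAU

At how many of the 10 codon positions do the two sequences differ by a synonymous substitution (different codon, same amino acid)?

3

Codon 1: AGG Arg / CGU Arg — synonymous.
Codon 2: CUC Leu / CGC Arg — nonsynonymous.
Codon 3: CCU Pro / GGA Gly — nonsynonymous.
Codon 4: GAU Asp / GAC Asp — synonymous.
Codon 5: GAC Asp / UUG Leu — nonsynonymous.
Codon 6: UUG Leu / CCG Pro — nonsynonymous.
Codon 7: UUG Leu / UUG Leu — identical.
Codon 8: GGG Gly / GGG Gly — identical.
Codon 9: GGU Gly / GGG Gly — synonymous.
Codon 10: ACG Thr / UAU Tyr — nonsynonymous.
Synonymous differences: 3.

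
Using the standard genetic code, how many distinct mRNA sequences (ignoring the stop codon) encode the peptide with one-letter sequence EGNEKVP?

1024

Glu: 2 codons.
Gly: 4 codons.
Asn: 2 codons.
Glu: 2 codons.
Lys: 2 codons.
Val: 4 codons.
Pro: 4 codons.
2 × 4 × 2 × 2 × 2 × 4 × 4 = 1024.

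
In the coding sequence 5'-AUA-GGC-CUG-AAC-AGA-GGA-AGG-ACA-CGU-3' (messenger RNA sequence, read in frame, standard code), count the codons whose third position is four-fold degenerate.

5

Codon 1 AUA (Ile): third position 3-fold.
Codon 2 GGC (Gly): third position 4-fold.
Codon 3 CUG (Leu): third position 4-fold.
Codon 4 AAC (Asn): third position 2-fold.
Codon 5 AGA (Arg): third position 2-fold.
Codon 6 GGA (Gly): third position 4-fold.
Codon 7 AGG (Arg): third position 2-fold.
Codon 8 ACA (Thr): third position 4-fold.
Codon 9 CGU (Arg): third position 4-fold.
Four-fold degenerate third positions: 5.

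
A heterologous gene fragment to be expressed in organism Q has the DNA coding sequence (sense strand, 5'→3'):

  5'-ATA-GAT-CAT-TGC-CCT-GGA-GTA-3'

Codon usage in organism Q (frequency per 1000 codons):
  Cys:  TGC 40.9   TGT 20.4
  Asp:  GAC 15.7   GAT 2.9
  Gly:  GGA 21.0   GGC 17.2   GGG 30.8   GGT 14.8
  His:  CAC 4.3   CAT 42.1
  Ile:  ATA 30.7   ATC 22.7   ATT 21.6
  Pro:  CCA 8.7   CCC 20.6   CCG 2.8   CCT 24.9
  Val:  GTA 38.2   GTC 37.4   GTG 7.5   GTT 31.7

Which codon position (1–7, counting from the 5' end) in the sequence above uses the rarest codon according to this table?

Codon 1 ATA (Ile): 30.7 per 1000.
Codon 2 GAT (Asp): 2.9 per 1000.
Codon 3 CAT (His): 42.1 per 1000.
Codon 4 TGC (Cys): 40.9 per 1000.
Codon 5 CCT (Pro): 24.9 per 1000.
Codon 6 GGA (Gly): 21.0 per 1000.
Codon 7 GTA (Val): 38.2 per 1000.
Lowest frequency is 2.9 at codon 2.

2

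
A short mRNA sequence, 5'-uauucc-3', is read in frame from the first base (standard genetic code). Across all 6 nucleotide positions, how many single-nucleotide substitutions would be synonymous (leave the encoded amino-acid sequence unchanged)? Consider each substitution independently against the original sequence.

Codon 1 (UAU, Tyr): 1 synonymous substitution.
Codon 2 (UCC, Ser): 3 synonymous substitutions.
Total: 1 + 3 = 4.

4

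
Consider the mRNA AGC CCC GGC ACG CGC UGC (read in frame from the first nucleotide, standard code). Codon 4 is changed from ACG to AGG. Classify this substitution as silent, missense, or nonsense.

Position 11 falls in codon 4: ACG → Thr.
After the substitution the codon is AGG → Arg.
Thr ≠ Arg, so this is a missense mutation.

missense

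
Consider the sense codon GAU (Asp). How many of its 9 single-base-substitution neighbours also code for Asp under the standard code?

Position 1: none → 0 synonymous.
Position 2: none → 0 synonymous.
Position 3: GAC → 1 synonymous.
Total: 0 + 0 + 1 = 1.

1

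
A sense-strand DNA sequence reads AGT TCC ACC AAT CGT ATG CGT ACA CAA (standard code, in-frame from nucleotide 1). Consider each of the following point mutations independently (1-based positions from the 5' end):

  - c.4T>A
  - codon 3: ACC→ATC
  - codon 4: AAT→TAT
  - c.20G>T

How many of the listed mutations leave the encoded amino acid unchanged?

Codon 2: TCC (Ser) → ACC (Thr) — missense.
Codon 3: ACC (Thr) → ATC (Ile) — missense.
Codon 4: AAT (Asn) → TAT (Tyr) — missense.
Codon 7: CGT (Arg) → CTT (Leu) — missense.
Synonymous: 0 of 4.

0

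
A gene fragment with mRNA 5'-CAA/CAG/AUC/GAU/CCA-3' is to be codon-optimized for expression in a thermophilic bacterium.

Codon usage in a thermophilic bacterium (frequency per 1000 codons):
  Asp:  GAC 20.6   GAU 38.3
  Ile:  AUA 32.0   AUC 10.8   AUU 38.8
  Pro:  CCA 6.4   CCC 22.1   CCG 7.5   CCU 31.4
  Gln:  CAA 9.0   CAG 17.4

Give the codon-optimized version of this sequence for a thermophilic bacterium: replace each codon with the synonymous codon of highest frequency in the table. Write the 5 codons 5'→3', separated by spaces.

Codon 1 (Gln): best is CAG at 17.4.
Codon 2 (Gln): best is CAG at 17.4.
Codon 3 (Ile): best is AUU at 38.8.
Codon 4 (Asp): best is GAU at 38.3.
Codon 5 (Pro): best is CCU at 31.4.

CAG CAG AUU GAU CCU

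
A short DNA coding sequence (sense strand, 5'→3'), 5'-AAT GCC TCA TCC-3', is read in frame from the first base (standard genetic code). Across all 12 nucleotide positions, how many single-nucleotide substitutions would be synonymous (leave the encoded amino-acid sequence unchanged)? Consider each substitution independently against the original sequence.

10

Codon 1 (AAT, Asn): 1 synonymous substitution.
Codon 2 (GCC, Ala): 3 synonymous substitutions.
Codon 3 (TCA, Ser): 3 synonymous substitutions.
Codon 4 (TCC, Ser): 3 synonymous substitutions.
Total: 1 + 3 + 3 + 3 = 10.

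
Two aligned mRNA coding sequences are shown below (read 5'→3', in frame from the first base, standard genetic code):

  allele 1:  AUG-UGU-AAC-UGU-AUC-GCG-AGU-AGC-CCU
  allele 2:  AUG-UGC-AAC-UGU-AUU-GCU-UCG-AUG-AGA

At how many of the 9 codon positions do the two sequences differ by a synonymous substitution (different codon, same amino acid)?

Codon 1: AUG Met / AUG Met — identical.
Codon 2: UGU Cys / UGC Cys — synonymous.
Codon 3: AAC Asn / AAC Asn — identical.
Codon 4: UGU Cys / UGU Cys — identical.
Codon 5: AUC Ile / AUU Ile — synonymous.
Codon 6: GCG Ala / GCU Ala — synonymous.
Codon 7: AGU Ser / UCG Ser — synonymous.
Codon 8: AGC Ser / AUG Met — nonsynonymous.
Codon 9: CCU Pro / AGA Arg — nonsynonymous.
Synonymous differences: 4.

4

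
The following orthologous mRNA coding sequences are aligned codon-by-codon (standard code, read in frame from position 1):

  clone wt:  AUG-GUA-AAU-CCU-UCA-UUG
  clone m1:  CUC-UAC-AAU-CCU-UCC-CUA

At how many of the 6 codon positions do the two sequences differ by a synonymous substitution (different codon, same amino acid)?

2

Codon 1: AUG Met / CUC Leu — nonsynonymous.
Codon 2: GUA Val / UAC Tyr — nonsynonymous.
Codon 3: AAU Asn / AAU Asn — identical.
Codon 4: CCU Pro / CCU Pro — identical.
Codon 5: UCA Ser / UCC Ser — synonymous.
Codon 6: UUG Leu / CUA Leu — synonymous.
Synonymous differences: 2.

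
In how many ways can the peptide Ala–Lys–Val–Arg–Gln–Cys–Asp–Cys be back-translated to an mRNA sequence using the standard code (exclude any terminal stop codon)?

Ala: 4 codons.
Lys: 2 codons.
Val: 4 codons.
Arg: 6 codons.
Gln: 2 codons.
Cys: 2 codons.
Asp: 2 codons.
Cys: 2 codons.
4 × 2 × 4 × 6 × 2 × 2 × 2 × 2 = 3072.

3072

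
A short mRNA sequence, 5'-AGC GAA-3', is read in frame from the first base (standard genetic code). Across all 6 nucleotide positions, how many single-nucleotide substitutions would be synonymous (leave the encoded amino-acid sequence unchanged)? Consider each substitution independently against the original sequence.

Codon 1 (AGC, Ser): 1 synonymous substitution.
Codon 2 (GAA, Glu): 1 synonymous substitution.
Total: 1 + 1 = 2.

2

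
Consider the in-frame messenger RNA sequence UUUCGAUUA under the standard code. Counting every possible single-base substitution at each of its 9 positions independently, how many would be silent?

7

Codon 1 (UUU, Phe): 1 synonymous substitution.
Codon 2 (CGA, Arg): 4 synonymous substitutions.
Codon 3 (UUA, Leu): 2 synonymous substitutions.
Total: 1 + 4 + 2 = 7.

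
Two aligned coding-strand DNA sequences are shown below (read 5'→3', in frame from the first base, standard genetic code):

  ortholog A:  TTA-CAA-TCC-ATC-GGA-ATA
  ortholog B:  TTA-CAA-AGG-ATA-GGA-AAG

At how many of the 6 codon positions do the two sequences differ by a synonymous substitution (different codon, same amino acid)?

1

Codon 1: TTA Leu / TTA Leu — identical.
Codon 2: CAA Gln / CAA Gln — identical.
Codon 3: TCC Ser / AGG Arg — nonsynonymous.
Codon 4: ATC Ile / ATA Ile — synonymous.
Codon 5: GGA Gly / GGA Gly — identical.
Codon 6: ATA Ile / AAG Lys — nonsynonymous.
Synonymous differences: 1.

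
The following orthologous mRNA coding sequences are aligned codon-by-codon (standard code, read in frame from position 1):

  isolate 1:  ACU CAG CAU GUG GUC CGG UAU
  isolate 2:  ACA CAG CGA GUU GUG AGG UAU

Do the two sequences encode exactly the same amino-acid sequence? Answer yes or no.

Codon 1: ACU Thr / ACA Thr — synonymous.
Codon 2: CAG Gln / CAG Gln — identical.
Codon 3: CAU His / CGA Arg — nonsynonymous.
Codon 4: GUG Val / GUU Val — synonymous.
Codon 5: GUC Val / GUG Val — synonymous.
Codon 6: CGG Arg / AGG Arg — synonymous.
Codon 7: UAU Tyr / UAU Tyr — identical.
Nonsynonymous differences: 1 → different protein.

no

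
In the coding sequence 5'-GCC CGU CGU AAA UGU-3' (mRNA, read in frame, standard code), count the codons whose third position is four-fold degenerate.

3

Codon 1 GCC (Ala): third position 4-fold.
Codon 2 CGU (Arg): third position 4-fold.
Codon 3 CGU (Arg): third position 4-fold.
Codon 4 AAA (Lys): third position 2-fold.
Codon 5 UGU (Cys): third position 2-fold.
Four-fold degenerate third positions: 3.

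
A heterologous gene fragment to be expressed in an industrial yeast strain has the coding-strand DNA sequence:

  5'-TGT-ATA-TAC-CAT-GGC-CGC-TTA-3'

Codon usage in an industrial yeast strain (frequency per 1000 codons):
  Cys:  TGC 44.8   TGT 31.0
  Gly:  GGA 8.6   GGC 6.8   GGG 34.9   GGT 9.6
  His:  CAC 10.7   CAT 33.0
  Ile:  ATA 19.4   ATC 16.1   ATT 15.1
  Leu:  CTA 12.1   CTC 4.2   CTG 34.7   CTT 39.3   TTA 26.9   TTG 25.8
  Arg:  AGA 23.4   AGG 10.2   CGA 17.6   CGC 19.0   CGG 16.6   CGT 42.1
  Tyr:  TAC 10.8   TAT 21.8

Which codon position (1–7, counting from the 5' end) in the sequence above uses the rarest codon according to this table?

5

Codon 1 TGT (Cys): 31.0 per 1000.
Codon 2 ATA (Ile): 19.4 per 1000.
Codon 3 TAC (Tyr): 10.8 per 1000.
Codon 4 CAT (His): 33.0 per 1000.
Codon 5 GGC (Gly): 6.8 per 1000.
Codon 6 CGC (Arg): 19.0 per 1000.
Codon 7 TTA (Leu): 26.9 per 1000.
Lowest frequency is 6.8 at codon 5.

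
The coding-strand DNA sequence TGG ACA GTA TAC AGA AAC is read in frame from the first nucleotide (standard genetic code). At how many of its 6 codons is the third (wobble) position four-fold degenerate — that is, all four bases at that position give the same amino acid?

2

Codon 1 TGG (Trp): third position 1-fold.
Codon 2 ACA (Thr): third position 4-fold.
Codon 3 GTA (Val): third position 4-fold.
Codon 4 TAC (Tyr): third position 2-fold.
Codon 5 AGA (Arg): third position 2-fold.
Codon 6 AAC (Asn): third position 2-fold.
Four-fold degenerate third positions: 2.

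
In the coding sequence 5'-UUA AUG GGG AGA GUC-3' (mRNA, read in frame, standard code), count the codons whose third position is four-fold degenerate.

2

Codon 1 UUA (Leu): third position 2-fold.
Codon 2 AUG (Met): third position 1-fold.
Codon 3 GGG (Gly): third position 4-fold.
Codon 4 AGA (Arg): third position 2-fold.
Codon 5 GUC (Val): third position 4-fold.
Four-fold degenerate third positions: 2.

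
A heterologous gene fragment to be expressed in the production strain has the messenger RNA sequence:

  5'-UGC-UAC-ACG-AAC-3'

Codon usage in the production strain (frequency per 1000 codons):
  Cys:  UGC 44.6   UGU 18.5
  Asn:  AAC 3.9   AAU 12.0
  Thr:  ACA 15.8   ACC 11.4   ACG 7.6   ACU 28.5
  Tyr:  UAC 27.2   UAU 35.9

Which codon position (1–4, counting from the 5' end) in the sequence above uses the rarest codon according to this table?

Codon 1 UGC (Cys): 44.6 per 1000.
Codon 2 UAC (Tyr): 27.2 per 1000.
Codon 3 ACG (Thr): 7.6 per 1000.
Codon 4 AAC (Asn): 3.9 per 1000.
Lowest frequency is 3.9 at codon 4.

4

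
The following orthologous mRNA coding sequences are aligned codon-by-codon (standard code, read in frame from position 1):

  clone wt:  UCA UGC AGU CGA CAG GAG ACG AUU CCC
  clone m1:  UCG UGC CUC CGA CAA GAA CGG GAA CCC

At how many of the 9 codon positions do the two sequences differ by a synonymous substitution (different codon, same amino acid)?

Codon 1: UCA Ser / UCG Ser — synonymous.
Codon 2: UGC Cys / UGC Cys — identical.
Codon 3: AGU Ser / CUC Leu — nonsynonymous.
Codon 4: CGA Arg / CGA Arg — identical.
Codon 5: CAG Gln / CAA Gln — synonymous.
Codon 6: GAG Glu / GAA Glu — synonymous.
Codon 7: ACG Thr / CGG Arg — nonsynonymous.
Codon 8: AUU Ile / GAA Glu — nonsynonymous.
Codon 9: CCC Pro / CCC Pro — identical.
Synonymous differences: 3.

3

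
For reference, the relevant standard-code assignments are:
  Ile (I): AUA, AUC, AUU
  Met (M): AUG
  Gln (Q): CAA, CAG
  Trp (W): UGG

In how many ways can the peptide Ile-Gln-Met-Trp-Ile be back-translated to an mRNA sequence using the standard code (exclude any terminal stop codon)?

18

Ile: 3 codons.
Gln: 2 codons.
Met: 1 codon.
Trp: 1 codon.
Ile: 3 codons.
3 × 2 × 1 × 1 × 3 = 18.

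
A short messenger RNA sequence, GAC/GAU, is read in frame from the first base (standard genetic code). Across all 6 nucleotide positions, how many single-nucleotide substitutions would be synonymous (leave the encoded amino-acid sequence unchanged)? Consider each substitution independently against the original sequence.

Codon 1 (GAC, Asp): 1 synonymous substitution.
Codon 2 (GAU, Asp): 1 synonymous substitution.
Total: 1 + 1 = 2.

2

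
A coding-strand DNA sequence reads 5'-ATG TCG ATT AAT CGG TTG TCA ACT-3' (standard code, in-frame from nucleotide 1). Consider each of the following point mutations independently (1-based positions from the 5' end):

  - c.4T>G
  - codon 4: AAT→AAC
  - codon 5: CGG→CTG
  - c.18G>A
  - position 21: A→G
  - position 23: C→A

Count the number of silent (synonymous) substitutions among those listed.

3

Codon 2: TCG (Ser) → GCG (Ala) — missense.
Codon 4: AAT (Asn) → AAC (Asn) — synonymous.
Codon 5: CGG (Arg) → CTG (Leu) — missense.
Codon 6: TTG (Leu) → TTA (Leu) — synonymous.
Codon 7: TCA (Ser) → TCG (Ser) — synonymous.
Codon 8: ACT (Thr) → AAT (Asn) — missense.
Synonymous: 3 of 6.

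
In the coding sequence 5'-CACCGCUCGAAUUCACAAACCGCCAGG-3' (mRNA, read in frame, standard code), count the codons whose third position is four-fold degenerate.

Codon 1 CAC (His): third position 2-fold.
Codon 2 CGC (Arg): third position 4-fold.
Codon 3 UCG (Ser): third position 4-fold.
Codon 4 AAU (Asn): third position 2-fold.
Codon 5 UCA (Ser): third position 4-fold.
Codon 6 CAA (Gln): third position 2-fold.
Codon 7 ACC (Thr): third position 4-fold.
Codon 8 GCC (Ala): third position 4-fold.
Codon 9 AGG (Arg): third position 2-fold.
Four-fold degenerate third positions: 5.

5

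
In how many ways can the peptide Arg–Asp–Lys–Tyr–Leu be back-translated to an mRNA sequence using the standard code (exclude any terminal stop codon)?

Arg: 6 codons.
Asp: 2 codons.
Lys: 2 codons.
Tyr: 2 codons.
Leu: 6 codons.
6 × 2 × 2 × 2 × 6 = 288.

288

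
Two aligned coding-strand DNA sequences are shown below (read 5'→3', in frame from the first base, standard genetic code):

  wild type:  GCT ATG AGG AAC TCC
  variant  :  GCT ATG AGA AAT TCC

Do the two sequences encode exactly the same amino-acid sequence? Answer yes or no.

yes

Codon 1: GCT Ala / GCT Ala — identical.
Codon 2: ATG Met / ATG Met — identical.
Codon 3: AGG Arg / AGA Arg — synonymous.
Codon 4: AAC Asn / AAT Asn — synonymous.
Codon 5: TCC Ser / TCC Ser — identical.
Nonsynonymous differences: 0 → same protein.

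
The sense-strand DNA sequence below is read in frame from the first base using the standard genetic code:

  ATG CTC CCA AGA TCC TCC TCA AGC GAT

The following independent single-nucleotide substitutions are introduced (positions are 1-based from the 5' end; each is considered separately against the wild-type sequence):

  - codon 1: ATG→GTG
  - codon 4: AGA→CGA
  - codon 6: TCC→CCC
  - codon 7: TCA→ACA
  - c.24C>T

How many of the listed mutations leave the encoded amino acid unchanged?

Codon 1: ATG (Met) → GTG (Val) — missense.
Codon 4: AGA (Arg) → CGA (Arg) — synonymous.
Codon 6: TCC (Ser) → CCC (Pro) — missense.
Codon 7: TCA (Ser) → ACA (Thr) — missense.
Codon 8: AGC (Ser) → AGT (Ser) — synonymous.
Synonymous: 2 of 5.

2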